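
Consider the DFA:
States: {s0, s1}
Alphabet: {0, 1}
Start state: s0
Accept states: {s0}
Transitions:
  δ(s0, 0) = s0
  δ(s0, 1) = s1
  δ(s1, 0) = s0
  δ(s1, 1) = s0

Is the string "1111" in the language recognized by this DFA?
Processing string "1111":
  s0 --1--> s1
  s1 --1--> s0
  s0 --1--> s1
  s1 --1--> s0
Final state: s0
Accept states: {s0}
Yes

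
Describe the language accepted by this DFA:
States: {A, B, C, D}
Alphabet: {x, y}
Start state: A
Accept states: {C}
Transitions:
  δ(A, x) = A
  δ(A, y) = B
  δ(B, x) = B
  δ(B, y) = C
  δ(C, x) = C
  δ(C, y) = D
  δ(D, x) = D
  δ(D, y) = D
Testing a few strings:
  'yxyx' → accept
  'yyyy' → reject
  'xxyy' → accept
  'x' → reject
State roles: A=zero y's; B=one y; C=two y's; D=≥ three y's (dead)
All strings over {x,y} containing exactly two y's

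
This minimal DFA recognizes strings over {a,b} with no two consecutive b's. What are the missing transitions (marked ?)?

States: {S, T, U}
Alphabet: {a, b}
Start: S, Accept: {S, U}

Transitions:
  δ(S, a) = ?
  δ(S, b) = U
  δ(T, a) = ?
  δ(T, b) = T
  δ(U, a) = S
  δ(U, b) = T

From the language and accept set, identify what each state tracks — S: last symbol not b (ok); T: saw bb (dead); U: last symbol b (ok).
Each missing δ(q, a) is the state matching the new tracked value after reading a.
δ(S, a) = S; δ(T, a) = T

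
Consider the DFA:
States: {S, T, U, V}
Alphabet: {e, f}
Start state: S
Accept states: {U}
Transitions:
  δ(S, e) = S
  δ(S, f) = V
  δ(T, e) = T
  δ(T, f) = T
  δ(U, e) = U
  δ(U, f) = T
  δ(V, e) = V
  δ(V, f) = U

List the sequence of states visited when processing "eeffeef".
read 'e': S → S
  read 'e': S → S
  read 'f': S → V
  read 'f': V → U
  read 'e': U → U
  read 'e': U → U
  read 'f': U → T
S -> S -> S -> V -> U -> U -> U -> T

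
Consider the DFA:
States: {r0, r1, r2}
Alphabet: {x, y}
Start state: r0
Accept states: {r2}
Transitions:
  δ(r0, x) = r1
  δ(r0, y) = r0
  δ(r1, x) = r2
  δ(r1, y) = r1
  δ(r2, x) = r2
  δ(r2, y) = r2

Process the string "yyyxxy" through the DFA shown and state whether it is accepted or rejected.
Processing string "yyyxxy":
  r0 --y--> r0
  r0 --y--> r0
  r0 --y--> r0
  r0 --x--> r1
  r1 --x--> r2
  r2 --y--> r2
Final state: r2
Accept states: {r2}
Yes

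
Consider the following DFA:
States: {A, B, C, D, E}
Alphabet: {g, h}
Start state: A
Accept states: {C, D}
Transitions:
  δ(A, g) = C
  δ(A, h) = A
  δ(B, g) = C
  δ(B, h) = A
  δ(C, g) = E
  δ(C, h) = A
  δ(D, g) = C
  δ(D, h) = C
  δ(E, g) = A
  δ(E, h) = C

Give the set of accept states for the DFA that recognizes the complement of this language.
Complement accept states = All states \ Original accept states
= {A, B, C, D, E} \ {C, D}
{A, B, E}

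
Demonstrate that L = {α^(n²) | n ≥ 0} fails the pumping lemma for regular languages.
Assume L is regular with pumping length p. Idea: pumping adds a fixed amount, but gaps between consecutive squares grow.
Choose s = α^(p²) (length p² ≥ p). By the pumping lemma, s = xyz with |xy| ≤ p, |y| > 0, so |y| = k with 1 ≤ k ≤ p. Then |xy²z| = p²+k. Since p² < p²+k ≤ p²+p < (p+1)², the length p²+k lies strictly between consecutive squares, so it is not a perfect square and xy²z ∉ L.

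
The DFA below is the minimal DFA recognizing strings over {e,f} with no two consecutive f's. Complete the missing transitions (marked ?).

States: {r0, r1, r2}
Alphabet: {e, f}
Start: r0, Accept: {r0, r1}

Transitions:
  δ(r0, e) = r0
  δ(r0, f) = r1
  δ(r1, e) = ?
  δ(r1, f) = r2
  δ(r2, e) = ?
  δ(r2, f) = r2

From the language and accept set, identify what each state tracks — r0: last symbol not f (ok); r1: last symbol f (ok); r2: saw ff (dead).
Each missing δ(q, a) is the state matching the new tracked value after reading a.
δ(r1, e) = r0; δ(r2, e) = r2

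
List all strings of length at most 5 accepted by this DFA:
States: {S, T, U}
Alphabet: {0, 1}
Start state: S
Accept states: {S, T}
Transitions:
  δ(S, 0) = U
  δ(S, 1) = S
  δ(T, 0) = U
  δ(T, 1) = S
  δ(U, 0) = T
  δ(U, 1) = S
ε, 1, 00, 01, 11, 001, 011, 100, 101, 111, 0000, 0001, 0011, 0100, 0101, 0111, 1001, 1011, 1100, 1101, 1111, 00001, 00011, 00100, 00101, 00111, 01001, 01011, 01100, 01101, 01111, 10000, 10001, 10011, 10100, 10101, 10111, 11001, 11011, 11100, 11101, 11111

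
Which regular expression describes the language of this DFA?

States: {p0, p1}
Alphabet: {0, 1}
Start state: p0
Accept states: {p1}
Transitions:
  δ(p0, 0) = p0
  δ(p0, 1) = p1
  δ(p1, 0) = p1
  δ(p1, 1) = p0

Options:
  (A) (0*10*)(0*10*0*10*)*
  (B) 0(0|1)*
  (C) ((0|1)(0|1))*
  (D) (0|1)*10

Check each option against the DFA on short strings; one disagreement eliminates an option:
  (A) (0*10*)(0*10*0*10*)*: agrees with the DFA on every string of length ≤ 6
  (B) 0(0|1)*: on '0' the DFA goes p0 → p0 and rejects (p0 ∉ Accept), but the regex matches it → eliminate
  (C) ((0|1)(0|1))*: on ε the DFA stays in p0 and rejects (p0 ∉ Accept), but the regex matches it → eliminate
  (D) (0|1)*10: on '1' the DFA goes p0 → p1 and accepts (p1 ∈ Accept), but the regex does not match it → eliminate
Only (A) is consistent with the DFA.
(A) (0*10*)(0*10*0*10*)*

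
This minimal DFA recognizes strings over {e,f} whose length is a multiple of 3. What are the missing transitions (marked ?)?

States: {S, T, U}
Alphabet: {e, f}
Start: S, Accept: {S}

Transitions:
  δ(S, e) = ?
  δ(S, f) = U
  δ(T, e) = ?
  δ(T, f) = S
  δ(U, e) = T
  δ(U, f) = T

From the language and accept set, identify what each state tracks — S: length ≡ 0 (mod 3); T: length ≡ 2 (mod 3); U: length ≡ 1 (mod 3).
Each missing δ(q, a) is the state matching the new tracked value after reading a.
δ(S, e) = U; δ(T, e) = S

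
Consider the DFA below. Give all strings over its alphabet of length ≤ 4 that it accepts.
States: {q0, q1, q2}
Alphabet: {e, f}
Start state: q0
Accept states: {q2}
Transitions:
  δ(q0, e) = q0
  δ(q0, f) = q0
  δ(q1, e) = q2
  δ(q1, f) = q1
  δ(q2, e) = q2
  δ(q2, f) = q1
None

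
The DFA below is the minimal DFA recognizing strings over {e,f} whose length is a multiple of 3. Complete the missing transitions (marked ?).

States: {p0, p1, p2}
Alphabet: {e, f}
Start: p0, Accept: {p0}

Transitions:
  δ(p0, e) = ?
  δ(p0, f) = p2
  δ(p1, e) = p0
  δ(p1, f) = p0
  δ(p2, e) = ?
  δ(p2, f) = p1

From the language and accept set, identify what each state tracks — p0: length ≡ 0 (mod 3); p1: length ≡ 2 (mod 3); p2: length ≡ 1 (mod 3).
Each missing δ(q, a) is the state matching the new tracked value after reading a.
δ(p0, e) = p2; δ(p2, e) = p1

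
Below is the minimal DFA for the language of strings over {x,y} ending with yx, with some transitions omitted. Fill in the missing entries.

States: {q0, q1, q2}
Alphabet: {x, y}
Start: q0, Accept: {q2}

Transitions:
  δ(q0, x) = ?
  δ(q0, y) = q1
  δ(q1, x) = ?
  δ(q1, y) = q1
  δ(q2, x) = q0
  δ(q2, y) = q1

From the language and accept set, identify what each state tracks — q0: no suffix match; q1: one trailing y; q2: suffix is yx.
Each missing δ(q, a) is the state matching the new tracked value after reading a.
δ(q0, x) = q0; δ(q1, x) = q2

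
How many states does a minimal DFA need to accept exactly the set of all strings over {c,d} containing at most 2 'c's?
By Myhill–Nerode, count the distinguishable equivalence classes: 4 classes — having seen 0, 1, 2, or >2 copies of 'c'; counts 0 through 2 are accepting and >2 is dead.
4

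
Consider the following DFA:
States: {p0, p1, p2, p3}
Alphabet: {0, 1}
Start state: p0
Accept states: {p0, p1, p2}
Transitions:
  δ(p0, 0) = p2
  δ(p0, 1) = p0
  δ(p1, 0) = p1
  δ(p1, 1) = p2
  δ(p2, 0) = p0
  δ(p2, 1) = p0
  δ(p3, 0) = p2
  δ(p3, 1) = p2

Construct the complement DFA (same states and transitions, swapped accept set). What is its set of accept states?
Complement accept states = All states \ Original accept states
= {p0, p1, p2, p3} \ {p0, p1, p2}
{p3}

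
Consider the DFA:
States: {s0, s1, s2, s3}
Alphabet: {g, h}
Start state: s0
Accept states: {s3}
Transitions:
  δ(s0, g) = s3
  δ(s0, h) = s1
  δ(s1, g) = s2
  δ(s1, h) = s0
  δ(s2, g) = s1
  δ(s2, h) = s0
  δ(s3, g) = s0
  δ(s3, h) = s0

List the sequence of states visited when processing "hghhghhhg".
read 'h': s0 → s1
  read 'g': s1 → s2
  read 'h': s2 → s0
  read 'h': s0 → s1
  read 'g': s1 → s2
  read 'h': s2 → s0
  read 'h': s0 → s1
  read 'h': s1 → s0
  read 'g': s0 → s3
s0 -> s1 -> s2 -> s0 -> s1 -> s2 -> s0 -> s1 -> s0 -> s3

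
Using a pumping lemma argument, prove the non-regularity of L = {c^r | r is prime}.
Assume L is regular with pumping length p. Idea: pumping by a suitable count produces a composite length.
Let q be a prime with q ≥ p and choose s = c^q ∈ L. By the pumping lemma, s = xyz with |xy| ≤ p, |y| = k ≥ 1. Take i = q+1: |xy^(q+1)z| = q + q·k = q(1+k). Since q ≥ 2 and 1+k ≥ 2, q(1+k) is composite, so xy^(q+1)z ∉ L.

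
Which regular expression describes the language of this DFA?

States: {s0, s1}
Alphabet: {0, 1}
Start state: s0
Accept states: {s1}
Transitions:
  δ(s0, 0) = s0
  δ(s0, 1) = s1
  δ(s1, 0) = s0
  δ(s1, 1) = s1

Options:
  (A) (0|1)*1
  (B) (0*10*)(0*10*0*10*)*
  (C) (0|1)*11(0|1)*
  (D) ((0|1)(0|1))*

Check each option against the DFA on short strings; one disagreement eliminates an option:
  (A) (0|1)*1: agrees with the DFA on every string of length ≤ 6
  (B) (0*10*)(0*10*0*10*)*: on '10' the DFA goes s0 → s1 → s0 and rejects (s0 ∉ Accept), but the regex matches it → eliminate
  (C) (0|1)*11(0|1)*: on '1' the DFA goes s0 → s1 and accepts (s1 ∈ Accept), but the regex does not match it → eliminate
  (D) ((0|1)(0|1))*: on ε the DFA stays in s0 and rejects (s0 ∉ Accept), but the regex matches it → eliminate
Only (A) is consistent with the DFA.
(A) (0|1)*1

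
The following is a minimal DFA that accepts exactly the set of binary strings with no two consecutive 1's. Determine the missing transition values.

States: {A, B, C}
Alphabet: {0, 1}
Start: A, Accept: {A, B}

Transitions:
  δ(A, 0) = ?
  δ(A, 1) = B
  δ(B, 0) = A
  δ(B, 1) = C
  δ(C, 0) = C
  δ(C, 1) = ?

From the language and accept set, identify what each state tracks — A: last symbol not 1 (ok); B: last symbol 1 (ok); C: saw 11 (dead).
Each missing δ(q, a) is the state matching the new tracked value after reading a.
δ(A, 0) = A; δ(C, 1) = C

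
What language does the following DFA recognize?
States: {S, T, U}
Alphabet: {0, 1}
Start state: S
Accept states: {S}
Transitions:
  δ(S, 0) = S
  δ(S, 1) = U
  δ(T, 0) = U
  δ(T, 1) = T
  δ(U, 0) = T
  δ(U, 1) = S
Testing a few strings:
  '111' → reject
  '1' → reject
  '01' → reject
  '000' → accept
State roles: S=value ≡ 0 (mod 3); T=value ≡ 2 (mod 3); U=value ≡ 1 (mod 3)
All binary strings representing a multiple of 3 (read in base 2; leading zeros allowed and ε counts as 0)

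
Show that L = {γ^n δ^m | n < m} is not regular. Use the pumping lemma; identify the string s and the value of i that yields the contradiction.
Assume L is regular with pumping length p. Idea: pumping up the γ-block makes the γ-count reach the δ-count.
Choose s = γ^p δ^(p+1) ∈ L. By the pumping lemma, s = xyz with |xy| ≤ p, |y| > 0, so y = γ^k with k ≥ 1. Then xy²z = γ^(p+k) δ^(p+1). Since p+k ≥ p+1, the number of γ's is no longer strictly less than the number of δ's, so xy²z ∉ L.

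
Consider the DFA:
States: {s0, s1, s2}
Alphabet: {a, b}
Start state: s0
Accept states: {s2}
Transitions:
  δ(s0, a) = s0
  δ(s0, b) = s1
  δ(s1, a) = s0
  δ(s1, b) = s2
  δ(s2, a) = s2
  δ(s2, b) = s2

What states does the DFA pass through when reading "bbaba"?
read 'b': s0 → s1
  read 'b': s1 → s2
  read 'a': s2 → s2
  read 'b': s2 → s2
  read 'a': s2 → s2
s0 -> s1 -> s2 -> s2 -> s2 -> s2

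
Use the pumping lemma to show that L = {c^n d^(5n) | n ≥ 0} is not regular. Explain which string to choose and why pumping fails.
Assume L is regular with pumping length p. Idea: pumping the c-block breaks the 1:5 ratio.
Choose s = c^p d^(5p) (length 6p ≥ p). By the pumping lemma, s = xyz with |xy| ≤ p, |y| > 0, so y = c^k with k ≥ 1. Then xy²z = c^(p+k) d^(5p). For this to be in L we would need 5p = 5(p+k), i.e. 5k = 0, contradicting k ≥ 1. So xy²z ∉ L.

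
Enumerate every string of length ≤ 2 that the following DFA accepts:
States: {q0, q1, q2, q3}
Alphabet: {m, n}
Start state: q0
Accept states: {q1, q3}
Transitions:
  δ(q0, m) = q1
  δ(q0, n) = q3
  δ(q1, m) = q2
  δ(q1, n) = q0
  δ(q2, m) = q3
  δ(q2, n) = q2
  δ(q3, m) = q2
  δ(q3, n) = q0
m, n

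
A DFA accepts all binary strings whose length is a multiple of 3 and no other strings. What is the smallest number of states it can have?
By Myhill–Nerode, count the distinguishable equivalence classes: three classes — length mod 3.
3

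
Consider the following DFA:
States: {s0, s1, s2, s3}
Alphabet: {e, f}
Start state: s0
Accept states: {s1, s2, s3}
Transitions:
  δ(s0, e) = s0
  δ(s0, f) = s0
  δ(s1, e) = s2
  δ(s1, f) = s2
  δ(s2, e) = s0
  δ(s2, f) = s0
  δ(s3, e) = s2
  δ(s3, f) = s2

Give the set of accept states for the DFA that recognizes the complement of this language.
Complement accept states = All states \ Original accept states
= {s0, s1, s2, s3} \ {s1, s2, s3}
{s0}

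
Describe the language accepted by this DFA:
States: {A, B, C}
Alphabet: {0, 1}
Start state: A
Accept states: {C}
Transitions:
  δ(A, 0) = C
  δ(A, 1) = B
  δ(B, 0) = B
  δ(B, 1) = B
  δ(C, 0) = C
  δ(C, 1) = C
Testing a few strings:
  '101' → reject
  '0' → accept
  '00' → accept
  '001' → accept
State roles: A=no input read; B=started with 1 (dead); C=started with 0
All binary strings starting with 0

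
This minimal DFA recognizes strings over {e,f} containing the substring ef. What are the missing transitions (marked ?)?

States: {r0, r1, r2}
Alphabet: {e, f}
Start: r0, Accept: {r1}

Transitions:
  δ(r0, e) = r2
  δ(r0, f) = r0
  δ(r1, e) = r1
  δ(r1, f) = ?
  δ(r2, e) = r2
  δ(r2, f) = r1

From the language and accept set, identify what each state tracks — r0: no e seen yet; r1: substring ef seen; r2: seen a e, waiting for f.
Each missing δ(q, a) is the state matching the new tracked value after reading a.
δ(r1, f) = r1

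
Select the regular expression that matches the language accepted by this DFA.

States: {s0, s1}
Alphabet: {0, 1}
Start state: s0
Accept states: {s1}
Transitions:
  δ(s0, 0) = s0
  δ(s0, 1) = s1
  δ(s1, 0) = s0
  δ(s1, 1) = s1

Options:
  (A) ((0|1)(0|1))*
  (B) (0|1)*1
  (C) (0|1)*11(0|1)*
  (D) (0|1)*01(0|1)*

Check each option against the DFA on short strings; one disagreement eliminates an option:
  (A) ((0|1)(0|1))*: on ε the DFA stays in s0 and rejects (s0 ∉ Accept), but the regex matches it → eliminate
  (B) (0|1)*1: agrees with the DFA on every string of length ≤ 6
  (C) (0|1)*11(0|1)*: on '1' the DFA goes s0 → s1 and accepts (s1 ∈ Accept), but the regex does not match it → eliminate
  (D) (0|1)*01(0|1)*: on '1' the DFA goes s0 → s1 and accepts (s1 ∈ Accept), but the regex does not match it → eliminate
Only (B) is consistent with the DFA.
(B) (0|1)*1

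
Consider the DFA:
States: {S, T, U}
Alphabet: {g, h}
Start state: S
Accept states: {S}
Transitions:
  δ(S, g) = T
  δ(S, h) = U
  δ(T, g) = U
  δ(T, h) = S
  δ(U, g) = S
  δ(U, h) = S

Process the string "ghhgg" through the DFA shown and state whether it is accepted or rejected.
Processing string "ghhgg":
  S --g--> T
  T --h--> S
  S --h--> U
  U --g--> S
  S --g--> T
Final state: T
Accept states: {S}
No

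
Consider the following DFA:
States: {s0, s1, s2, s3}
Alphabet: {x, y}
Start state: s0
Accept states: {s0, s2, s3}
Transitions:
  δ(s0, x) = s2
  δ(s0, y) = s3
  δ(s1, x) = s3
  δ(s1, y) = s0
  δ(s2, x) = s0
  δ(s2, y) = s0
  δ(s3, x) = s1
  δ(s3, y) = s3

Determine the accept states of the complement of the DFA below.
Complement accept states = All states \ Original accept states
= {s0, s1, s2, s3} \ {s0, s2, s3}
{s1}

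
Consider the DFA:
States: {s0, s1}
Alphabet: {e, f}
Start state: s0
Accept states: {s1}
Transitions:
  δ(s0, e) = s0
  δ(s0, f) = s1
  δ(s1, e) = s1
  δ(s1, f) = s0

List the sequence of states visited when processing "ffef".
read 'f': s0 → s1
  read 'f': s1 → s0
  read 'e': s0 → s0
  read 'f': s0 → s1
s0 -> s1 -> s0 -> s0 -> s1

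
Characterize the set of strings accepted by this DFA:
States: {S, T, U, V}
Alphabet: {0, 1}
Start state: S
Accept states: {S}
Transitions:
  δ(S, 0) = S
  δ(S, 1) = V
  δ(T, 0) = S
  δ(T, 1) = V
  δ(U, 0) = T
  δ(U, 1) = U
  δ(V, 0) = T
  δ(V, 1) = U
Testing a few strings:
  '1010' → reject
  '00' → accept
  '1111' → reject
  '01' → reject
State roles: S=value ≡ 0 (mod 4); T=value ≡ 2 (mod 4); U=value ≡ 3 (mod 4); V=value ≡ 1 (mod 4)
All binary strings representing a multiple of 4 (read in base 2; leading zeros allowed and ε counts as 0)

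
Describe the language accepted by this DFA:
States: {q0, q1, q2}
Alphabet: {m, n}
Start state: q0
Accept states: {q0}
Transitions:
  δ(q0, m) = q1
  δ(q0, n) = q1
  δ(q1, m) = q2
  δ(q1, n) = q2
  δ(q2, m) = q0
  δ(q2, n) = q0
Testing a few strings:
  'nmm' → accept
  'm' → reject
  'n' → reject
  'nnn' → accept
State roles: q0=length ≡ 0 (mod 3); q1=length ≡ 1 (mod 3); q2=length ≡ 2 (mod 3)
All strings over {m,n} whose length is a multiple of 3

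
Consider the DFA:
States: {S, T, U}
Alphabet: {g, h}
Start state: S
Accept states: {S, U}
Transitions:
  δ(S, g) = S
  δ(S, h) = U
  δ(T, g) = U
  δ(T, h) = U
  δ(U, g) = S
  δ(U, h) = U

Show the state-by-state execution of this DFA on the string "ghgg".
read 'g': S → S
  read 'h': S → U
  read 'g': U → S
  read 'g': S → S
S -> S -> U -> S -> S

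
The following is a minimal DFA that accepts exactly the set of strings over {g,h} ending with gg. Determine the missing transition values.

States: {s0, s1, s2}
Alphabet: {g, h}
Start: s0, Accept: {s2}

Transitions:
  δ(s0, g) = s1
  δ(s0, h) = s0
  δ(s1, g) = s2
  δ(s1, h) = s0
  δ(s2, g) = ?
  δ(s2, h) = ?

From the language and accept set, identify what each state tracks — s0: last symbol not g; s1: one trailing g; s2: two trailing g's.
Each missing δ(q, a) is the state matching the new tracked value after reading a.
δ(s2, g) = s2; δ(s2, h) = s0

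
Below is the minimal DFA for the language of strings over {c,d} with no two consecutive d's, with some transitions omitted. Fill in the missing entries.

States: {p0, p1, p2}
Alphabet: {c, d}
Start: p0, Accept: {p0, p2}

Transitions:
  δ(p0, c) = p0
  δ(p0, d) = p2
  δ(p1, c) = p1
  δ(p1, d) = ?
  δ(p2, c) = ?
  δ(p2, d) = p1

From the language and accept set, identify what each state tracks — p0: last symbol not d (ok); p1: saw dd (dead); p2: last symbol d (ok).
Each missing δ(q, a) is the state matching the new tracked value after reading a.
δ(p1, d) = p1; δ(p2, c) = p0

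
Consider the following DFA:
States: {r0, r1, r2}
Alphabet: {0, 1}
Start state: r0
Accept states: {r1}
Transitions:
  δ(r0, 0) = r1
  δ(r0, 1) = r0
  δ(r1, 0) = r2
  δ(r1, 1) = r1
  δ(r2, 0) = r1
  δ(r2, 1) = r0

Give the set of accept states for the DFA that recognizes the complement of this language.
Complement accept states = All states \ Original accept states
= {r0, r1, r2} \ {r1}
{r0, r2}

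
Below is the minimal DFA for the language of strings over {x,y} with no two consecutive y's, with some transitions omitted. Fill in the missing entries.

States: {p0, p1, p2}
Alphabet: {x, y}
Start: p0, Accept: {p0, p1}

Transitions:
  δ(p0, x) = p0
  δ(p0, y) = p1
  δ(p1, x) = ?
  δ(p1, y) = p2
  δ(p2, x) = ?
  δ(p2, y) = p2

From the language and accept set, identify what each state tracks — p0: last symbol not y (ok); p1: last symbol y (ok); p2: saw yy (dead).
Each missing δ(q, a) is the state matching the new tracked value after reading a.
δ(p1, x) = p0; δ(p2, x) = p2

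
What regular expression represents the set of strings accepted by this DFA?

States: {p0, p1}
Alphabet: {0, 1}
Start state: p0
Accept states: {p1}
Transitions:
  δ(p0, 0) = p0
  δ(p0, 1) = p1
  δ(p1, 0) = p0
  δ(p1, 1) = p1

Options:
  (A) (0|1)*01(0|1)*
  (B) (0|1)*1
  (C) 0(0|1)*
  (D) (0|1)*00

Check each option against the DFA on short strings; one disagreement eliminates an option:
  (A) (0|1)*01(0|1)*: on '1' the DFA goes p0 → p1 and accepts (p1 ∈ Accept), but the regex does not match it → eliminate
  (B) (0|1)*1: agrees with the DFA on every string of length ≤ 6
  (C) 0(0|1)*: on '0' the DFA goes p0 → p0 and rejects (p0 ∉ Accept), but the regex matches it → eliminate
  (D) (0|1)*00: on '1' the DFA goes p0 → p1 and accepts (p1 ∈ Accept), but the regex does not match it → eliminate
Only (B) is consistent with the DFA.
(B) (0|1)*1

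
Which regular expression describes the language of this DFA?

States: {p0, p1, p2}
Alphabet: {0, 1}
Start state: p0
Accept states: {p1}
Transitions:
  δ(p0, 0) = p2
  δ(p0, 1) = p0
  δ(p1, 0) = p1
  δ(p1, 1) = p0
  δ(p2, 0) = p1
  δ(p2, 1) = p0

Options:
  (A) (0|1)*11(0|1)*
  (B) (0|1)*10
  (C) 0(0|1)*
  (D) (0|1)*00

Check each option against the DFA on short strings; one disagreement eliminates an option:
  (A) (0|1)*11(0|1)*: on '00' the DFA goes p0 → p2 → p1 and accepts (p1 ∈ Accept), but the regex does not match it → eliminate
  (B) (0|1)*10: on '00' the DFA goes p0 → p2 → p1 and accepts (p1 ∈ Accept), but the regex does not match it → eliminate
  (C) 0(0|1)*: on '0' the DFA goes p0 → p2 and rejects (p2 ∉ Accept), but the regex matches it → eliminate
  (D) (0|1)*00: agrees with the DFA on every string of length ≤ 6
Only (D) is consistent with the DFA.
(D) (0|1)*00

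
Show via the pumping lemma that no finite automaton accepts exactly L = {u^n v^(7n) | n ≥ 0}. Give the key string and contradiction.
Assume L is regular with pumping length p. Idea: pumping the u-block breaks the 1:7 ratio.
Choose s = u^p v^(7p) (length 8p ≥ p). By the pumping lemma, s = xyz with |xy| ≤ p, |y| > 0, so y = u^k with k ≥ 1. Then xy²z = u^(p+k) v^(7p). For this to be in L we would need 7p = 7(p+k), i.e. 7k = 0, contradicting k ≥ 1. So xy²z ∉ L.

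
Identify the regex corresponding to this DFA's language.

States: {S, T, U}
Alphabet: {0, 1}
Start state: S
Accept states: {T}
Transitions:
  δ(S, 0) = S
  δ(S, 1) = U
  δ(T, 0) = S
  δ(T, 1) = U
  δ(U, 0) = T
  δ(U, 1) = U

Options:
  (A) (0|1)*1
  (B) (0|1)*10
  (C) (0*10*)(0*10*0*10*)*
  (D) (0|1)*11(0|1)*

Check each option against the DFA on short strings; one disagreement eliminates an option:
  (A) (0|1)*1: on '1' the DFA goes S → U and rejects (U ∉ Accept), but the regex matches it → eliminate
  (B) (0|1)*10: agrees with the DFA on every string of length ≤ 6
  (C) (0*10*)(0*10*0*10*)*: on '1' the DFA goes S → U and rejects (U ∉ Accept), but the regex matches it → eliminate
  (D) (0|1)*11(0|1)*: on '10' the DFA goes S → U → T and accepts (T ∈ Accept), but the regex does not match it → eliminate
Only (B) is consistent with the DFA.
(B) (0|1)*10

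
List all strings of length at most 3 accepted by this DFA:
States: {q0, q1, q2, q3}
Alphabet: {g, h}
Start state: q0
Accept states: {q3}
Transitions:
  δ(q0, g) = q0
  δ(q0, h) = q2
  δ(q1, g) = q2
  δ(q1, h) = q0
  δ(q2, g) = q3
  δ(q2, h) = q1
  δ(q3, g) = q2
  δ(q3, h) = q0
hg, ghg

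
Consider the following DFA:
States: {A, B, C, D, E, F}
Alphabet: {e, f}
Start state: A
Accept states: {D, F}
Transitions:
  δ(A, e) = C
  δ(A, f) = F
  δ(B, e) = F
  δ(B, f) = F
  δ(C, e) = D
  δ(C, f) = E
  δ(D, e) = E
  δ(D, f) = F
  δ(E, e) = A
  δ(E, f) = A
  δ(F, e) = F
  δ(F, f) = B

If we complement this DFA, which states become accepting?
Complement accept states = All states \ Original accept states
= {A, B, C, D, E, F} \ {D, F}
{A, B, C, E}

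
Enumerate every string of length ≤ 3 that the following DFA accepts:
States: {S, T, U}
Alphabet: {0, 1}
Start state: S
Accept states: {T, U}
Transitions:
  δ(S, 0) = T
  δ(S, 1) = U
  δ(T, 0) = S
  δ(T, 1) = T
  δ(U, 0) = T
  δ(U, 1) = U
0, 1, 01, 10, 11, 000, 001, 011, 101, 110, 111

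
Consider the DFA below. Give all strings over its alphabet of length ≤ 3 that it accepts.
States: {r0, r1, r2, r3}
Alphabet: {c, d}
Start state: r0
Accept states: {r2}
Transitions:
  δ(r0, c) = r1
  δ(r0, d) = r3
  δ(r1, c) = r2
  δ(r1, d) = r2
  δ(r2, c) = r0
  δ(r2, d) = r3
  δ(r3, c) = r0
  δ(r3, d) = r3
cc, cd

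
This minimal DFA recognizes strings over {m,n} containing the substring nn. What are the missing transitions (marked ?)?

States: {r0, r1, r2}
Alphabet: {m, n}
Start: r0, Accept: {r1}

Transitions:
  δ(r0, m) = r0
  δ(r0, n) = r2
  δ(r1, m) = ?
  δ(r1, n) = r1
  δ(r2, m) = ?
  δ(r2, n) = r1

From the language and accept set, identify what each state tracks — r0: no progress toward nn; r1: substring nn seen; r2: one trailing n.
Each missing δ(q, a) is the state matching the new tracked value after reading a.
δ(r1, m) = r1; δ(r2, m) = r0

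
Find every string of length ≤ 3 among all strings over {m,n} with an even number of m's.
ε, n, mm, nn, mmn, mnm, nmm, nnn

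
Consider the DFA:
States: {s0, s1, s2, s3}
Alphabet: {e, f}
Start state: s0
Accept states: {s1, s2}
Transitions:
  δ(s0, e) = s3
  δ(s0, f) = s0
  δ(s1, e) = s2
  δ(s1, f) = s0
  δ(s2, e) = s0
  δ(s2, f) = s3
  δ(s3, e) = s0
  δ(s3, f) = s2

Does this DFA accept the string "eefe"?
Processing string "eefe":
  s0 --e--> s3
  s3 --e--> s0
  s0 --f--> s0
  s0 --e--> s3
Final state: s3
Accept states: {s1, s2}
No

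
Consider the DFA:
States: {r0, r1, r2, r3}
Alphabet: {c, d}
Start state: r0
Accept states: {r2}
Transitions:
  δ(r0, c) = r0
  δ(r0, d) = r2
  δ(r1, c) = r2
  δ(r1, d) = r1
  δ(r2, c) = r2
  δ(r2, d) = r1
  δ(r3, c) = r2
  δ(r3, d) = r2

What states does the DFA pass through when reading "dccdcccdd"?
read 'd': r0 → r2
  read 'c': r2 → r2
  read 'c': r2 → r2
  read 'd': r2 → r1
  read 'c': r1 → r2
  read 'c': r2 → r2
  read 'c': r2 → r2
  read 'd': r2 → r1
  read 'd': r1 → r1
r0 -> r2 -> r2 -> r2 -> r1 -> r2 -> r2 -> r2 -> r1 -> r1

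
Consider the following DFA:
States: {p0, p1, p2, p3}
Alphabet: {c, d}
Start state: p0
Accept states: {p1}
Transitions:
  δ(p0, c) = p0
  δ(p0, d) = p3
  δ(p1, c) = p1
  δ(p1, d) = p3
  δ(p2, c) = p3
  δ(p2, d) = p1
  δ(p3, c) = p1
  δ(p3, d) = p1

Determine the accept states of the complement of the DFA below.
Complement accept states = All states \ Original accept states
= {p0, p1, p2, p3} \ {p1}
{p0, p2, p3}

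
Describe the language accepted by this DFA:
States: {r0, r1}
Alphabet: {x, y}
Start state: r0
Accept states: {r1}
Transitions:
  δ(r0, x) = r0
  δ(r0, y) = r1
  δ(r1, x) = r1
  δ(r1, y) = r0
Testing a few strings:
  'yy' → reject
  'xy' → accept
  'yxy' → reject
  'xxx' → reject
State roles: r0=even number of y's so far; r1=odd number of y's so far
All strings over {x,y} with an odd number of y's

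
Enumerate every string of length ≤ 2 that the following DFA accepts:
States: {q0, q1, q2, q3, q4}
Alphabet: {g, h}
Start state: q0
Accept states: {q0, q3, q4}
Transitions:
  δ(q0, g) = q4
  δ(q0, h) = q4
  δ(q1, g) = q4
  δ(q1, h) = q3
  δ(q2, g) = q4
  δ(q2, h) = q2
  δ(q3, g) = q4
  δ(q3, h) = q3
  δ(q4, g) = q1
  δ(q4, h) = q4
ε, g, h, gh, hh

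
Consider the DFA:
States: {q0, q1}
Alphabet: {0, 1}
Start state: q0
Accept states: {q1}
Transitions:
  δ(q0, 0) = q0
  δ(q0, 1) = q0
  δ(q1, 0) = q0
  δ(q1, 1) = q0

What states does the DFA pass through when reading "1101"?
read '1': q0 → q0
  read '1': q0 → q0
  read '0': q0 → q0
  read '1': q0 → q0
q0 -> q0 -> q0 -> q0 -> q0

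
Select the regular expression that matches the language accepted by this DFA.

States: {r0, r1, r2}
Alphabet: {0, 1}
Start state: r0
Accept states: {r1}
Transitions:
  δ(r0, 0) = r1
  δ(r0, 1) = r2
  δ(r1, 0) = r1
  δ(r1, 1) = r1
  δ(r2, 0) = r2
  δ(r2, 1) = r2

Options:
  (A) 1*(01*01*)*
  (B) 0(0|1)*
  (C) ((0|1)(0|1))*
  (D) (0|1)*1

Check each option against the DFA on short strings; one disagreement eliminates an option:
  (A) 1*(01*01*)*: on ε the DFA stays in r0 and rejects (r0 ∉ Accept), but the regex matches it → eliminate
  (B) 0(0|1)*: agrees with the DFA on every string of length ≤ 6
  (C) ((0|1)(0|1))*: on ε the DFA stays in r0 and rejects (r0 ∉ Accept), but the regex matches it → eliminate
  (D) (0|1)*1: on '0' the DFA goes r0 → r1 and accepts (r1 ∈ Accept), but the regex does not match it → eliminate
Only (B) is consistent with the DFA.
(B) 0(0|1)*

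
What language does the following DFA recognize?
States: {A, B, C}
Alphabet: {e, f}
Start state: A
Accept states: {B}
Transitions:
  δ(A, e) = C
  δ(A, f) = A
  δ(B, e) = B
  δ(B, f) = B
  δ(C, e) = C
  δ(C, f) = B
Testing a few strings:
  'f' → reject
  'fef' → accept
  'fe' → reject
  'e' → reject
State roles: A=no e seen yet; B=substring ef seen; C=seen a e, waiting for f
All strings over {e,f} containing the substring ef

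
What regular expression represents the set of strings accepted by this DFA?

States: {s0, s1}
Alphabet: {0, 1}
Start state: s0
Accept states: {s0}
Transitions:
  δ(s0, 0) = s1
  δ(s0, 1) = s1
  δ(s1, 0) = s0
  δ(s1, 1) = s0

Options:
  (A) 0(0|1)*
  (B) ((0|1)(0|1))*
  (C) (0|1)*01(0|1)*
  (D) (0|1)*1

Check each option against the DFA on short strings; one disagreement eliminates an option:
  (A) 0(0|1)*: on ε the DFA stays in s0 and accepts (s0 ∈ Accept), but the regex does not match it → eliminate
  (B) ((0|1)(0|1))*: agrees with the DFA on every string of length ≤ 6
  (C) (0|1)*01(0|1)*: on ε the DFA stays in s0 and accepts (s0 ∈ Accept), but the regex does not match it → eliminate
  (D) (0|1)*1: on ε the DFA stays in s0 and accepts (s0 ∈ Accept), but the regex does not match it → eliminate
Only (B) is consistent with the DFA.
(B) ((0|1)(0|1))*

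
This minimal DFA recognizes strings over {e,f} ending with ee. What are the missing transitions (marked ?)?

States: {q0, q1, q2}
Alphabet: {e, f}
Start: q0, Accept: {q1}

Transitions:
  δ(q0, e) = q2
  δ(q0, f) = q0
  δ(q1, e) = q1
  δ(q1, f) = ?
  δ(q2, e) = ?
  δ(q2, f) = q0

From the language and accept set, identify what each state tracks — q0: last symbol not e; q1: two trailing e's; q2: one trailing e.
Each missing δ(q, a) is the state matching the new tracked value after reading a.
δ(q1, f) = q0; δ(q2, e) = q1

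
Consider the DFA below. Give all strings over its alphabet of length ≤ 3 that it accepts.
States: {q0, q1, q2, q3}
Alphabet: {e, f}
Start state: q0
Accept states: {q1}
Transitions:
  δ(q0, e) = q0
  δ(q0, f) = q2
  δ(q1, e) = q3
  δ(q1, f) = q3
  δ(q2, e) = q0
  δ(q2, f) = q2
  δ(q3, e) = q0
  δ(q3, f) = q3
None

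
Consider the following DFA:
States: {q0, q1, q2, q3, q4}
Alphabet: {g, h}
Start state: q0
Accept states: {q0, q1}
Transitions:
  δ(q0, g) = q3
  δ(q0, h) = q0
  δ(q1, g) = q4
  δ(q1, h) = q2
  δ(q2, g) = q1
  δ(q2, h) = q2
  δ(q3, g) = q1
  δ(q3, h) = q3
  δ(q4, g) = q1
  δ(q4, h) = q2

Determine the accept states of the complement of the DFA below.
Complement accept states = All states \ Original accept states
= {q0, q1, q2, q3, q4} \ {q0, q1}
{q2, q3, q4}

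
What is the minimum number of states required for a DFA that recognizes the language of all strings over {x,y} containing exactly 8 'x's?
By Myhill–Nerode, count the distinguishable equivalence classes: 10 classes — having seen 0, 1, …, 8, or >8 copies of 'x'; the count-8 class is the only accepting one and >8 is dead.
10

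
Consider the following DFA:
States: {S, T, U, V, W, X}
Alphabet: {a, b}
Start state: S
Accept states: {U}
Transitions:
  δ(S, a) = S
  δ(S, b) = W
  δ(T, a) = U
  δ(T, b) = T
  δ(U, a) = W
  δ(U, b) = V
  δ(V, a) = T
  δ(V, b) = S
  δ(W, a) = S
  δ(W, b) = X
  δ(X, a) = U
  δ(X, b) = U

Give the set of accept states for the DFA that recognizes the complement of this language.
Complement accept states = All states \ Original accept states
= {S, T, U, V, W, X} \ {U}
{S, T, V, W, X}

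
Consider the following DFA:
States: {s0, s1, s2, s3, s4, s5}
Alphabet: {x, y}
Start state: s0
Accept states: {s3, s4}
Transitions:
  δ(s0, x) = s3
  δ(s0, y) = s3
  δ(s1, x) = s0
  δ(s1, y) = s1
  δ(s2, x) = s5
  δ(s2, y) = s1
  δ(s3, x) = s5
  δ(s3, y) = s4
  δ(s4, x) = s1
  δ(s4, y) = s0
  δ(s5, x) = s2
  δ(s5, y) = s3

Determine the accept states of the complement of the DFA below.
Complement accept states = All states \ Original accept states
= {s0, s1, s2, s3, s4, s5} \ {s3, s4}
{s0, s1, s2, s5}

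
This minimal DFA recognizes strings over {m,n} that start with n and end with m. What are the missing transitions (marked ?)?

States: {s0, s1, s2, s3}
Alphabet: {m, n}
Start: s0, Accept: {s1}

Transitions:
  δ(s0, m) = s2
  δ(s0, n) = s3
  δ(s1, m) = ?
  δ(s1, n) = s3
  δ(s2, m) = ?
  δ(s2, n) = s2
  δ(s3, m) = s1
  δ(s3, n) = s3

From the language and accept set, identify what each state tracks — s0: no input read; s1: started with n, last symbol m; s2: started with m (dead); s3: started with n, last symbol n.
Each missing δ(q, a) is the state matching the new tracked value after reading a.
δ(s1, m) = s1; δ(s2, m) = s2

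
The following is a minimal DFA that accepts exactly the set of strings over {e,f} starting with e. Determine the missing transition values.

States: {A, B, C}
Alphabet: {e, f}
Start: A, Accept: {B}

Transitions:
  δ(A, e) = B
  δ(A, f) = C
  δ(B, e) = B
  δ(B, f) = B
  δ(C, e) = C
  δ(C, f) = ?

From the language and accept set, identify what each state tracks — A: no input read; B: started with e; C: started with f (dead).
Each missing δ(q, a) is the state matching the new tracked value after reading a.
δ(C, f) = C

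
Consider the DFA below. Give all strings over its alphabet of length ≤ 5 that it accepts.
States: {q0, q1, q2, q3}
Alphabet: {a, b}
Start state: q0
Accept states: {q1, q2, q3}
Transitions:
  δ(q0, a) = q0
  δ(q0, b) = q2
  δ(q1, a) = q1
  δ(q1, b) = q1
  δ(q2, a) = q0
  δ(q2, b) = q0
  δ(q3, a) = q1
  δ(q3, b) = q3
b, ab, aab, bab, bbb, aaab, abab, abbb, baab, bbab, aaaab, aabab, aabbb, abaab, abbab, baaab, babab, babbb, bbaab, bbbab, bbbbb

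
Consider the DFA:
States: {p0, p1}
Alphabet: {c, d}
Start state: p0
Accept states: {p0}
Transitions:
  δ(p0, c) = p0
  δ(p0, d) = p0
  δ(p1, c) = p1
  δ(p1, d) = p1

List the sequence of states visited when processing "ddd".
read 'd': p0 → p0
  read 'd': p0 → p0
  read 'd': p0 → p0
p0 -> p0 -> p0 -> p0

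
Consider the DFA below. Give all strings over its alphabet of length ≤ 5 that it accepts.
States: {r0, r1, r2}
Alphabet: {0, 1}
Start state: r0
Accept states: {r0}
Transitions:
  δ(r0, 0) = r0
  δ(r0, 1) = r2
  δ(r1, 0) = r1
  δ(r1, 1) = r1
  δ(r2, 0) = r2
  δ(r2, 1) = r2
ε, 0, 00, 000, 0000, 00000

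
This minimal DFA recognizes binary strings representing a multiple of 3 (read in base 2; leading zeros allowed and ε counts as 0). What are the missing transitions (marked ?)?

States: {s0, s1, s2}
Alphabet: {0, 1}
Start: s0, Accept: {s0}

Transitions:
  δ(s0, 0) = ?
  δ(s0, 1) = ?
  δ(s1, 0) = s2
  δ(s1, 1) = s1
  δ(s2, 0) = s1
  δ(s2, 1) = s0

From the language and accept set, identify what each state tracks — s0: value ≡ 0 (mod 3); s1: value ≡ 2 (mod 3); s2: value ≡ 1 (mod 3).
Each missing δ(q, a) is the state matching the new tracked value after reading a.
δ(s0, 0) = s0; δ(s0, 1) = s2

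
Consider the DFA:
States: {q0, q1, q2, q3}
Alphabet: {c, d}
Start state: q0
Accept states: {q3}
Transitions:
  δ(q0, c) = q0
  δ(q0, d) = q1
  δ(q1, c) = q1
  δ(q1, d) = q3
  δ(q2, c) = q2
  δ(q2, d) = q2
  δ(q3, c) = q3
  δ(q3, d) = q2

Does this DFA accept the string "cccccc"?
Processing string "cccccc":
  q0 --c--> q0
  q0 --c--> q0
  q0 --c--> q0
  q0 --c--> q0
  q0 --c--> q0
  q0 --c--> q0
Final state: q0
Accept states: {q3}
No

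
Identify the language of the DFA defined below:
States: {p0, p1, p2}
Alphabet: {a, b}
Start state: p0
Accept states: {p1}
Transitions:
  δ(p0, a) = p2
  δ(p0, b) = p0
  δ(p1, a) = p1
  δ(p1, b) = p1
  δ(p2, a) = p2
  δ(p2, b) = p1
Testing a few strings:
  'b' → reject
  'aa' → reject
  'aaa' → reject
  'ab' → accept
State roles: p0=no a seen yet; p1=substring ab seen; p2=seen a a, waiting for b
All strings over {a,b} containing the substring ab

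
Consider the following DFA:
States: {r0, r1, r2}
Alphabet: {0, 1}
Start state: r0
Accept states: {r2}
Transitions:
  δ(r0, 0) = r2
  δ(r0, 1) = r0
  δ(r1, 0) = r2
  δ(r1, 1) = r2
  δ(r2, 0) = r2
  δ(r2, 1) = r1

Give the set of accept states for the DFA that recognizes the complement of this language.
Complement accept states = All states \ Original accept states
= {r0, r1, r2} \ {r2}
{r0, r1}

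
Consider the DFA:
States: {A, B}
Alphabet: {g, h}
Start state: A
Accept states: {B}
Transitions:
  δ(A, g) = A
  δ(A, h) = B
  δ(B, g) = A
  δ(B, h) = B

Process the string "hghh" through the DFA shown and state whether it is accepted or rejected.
Processing string "hghh":
  A --h--> B
  B --g--> A
  A --h--> B
  B --h--> B
Final state: B
Accept states: {B}
Yes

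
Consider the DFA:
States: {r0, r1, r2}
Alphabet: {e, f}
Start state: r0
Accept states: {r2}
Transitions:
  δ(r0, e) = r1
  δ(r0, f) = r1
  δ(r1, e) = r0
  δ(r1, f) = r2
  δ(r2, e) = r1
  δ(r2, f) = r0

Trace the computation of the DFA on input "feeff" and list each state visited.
read 'f': r0 → r1
  read 'e': r1 → r0
  read 'e': r0 → r1
  read 'f': r1 → r2
  read 'f': r2 → r0
r0 -> r1 -> r0 -> r1 -> r2 -> r0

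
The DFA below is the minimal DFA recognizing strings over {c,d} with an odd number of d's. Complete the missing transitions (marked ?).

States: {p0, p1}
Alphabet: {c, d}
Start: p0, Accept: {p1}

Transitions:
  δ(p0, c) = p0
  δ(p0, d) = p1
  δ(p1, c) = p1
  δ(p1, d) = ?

From the language and accept set, identify what each state tracks — p0: even number of d's so far; p1: odd number of d's so far.
Each missing δ(q, a) is the state matching the new tracked value after reading a.
δ(p1, d) = p0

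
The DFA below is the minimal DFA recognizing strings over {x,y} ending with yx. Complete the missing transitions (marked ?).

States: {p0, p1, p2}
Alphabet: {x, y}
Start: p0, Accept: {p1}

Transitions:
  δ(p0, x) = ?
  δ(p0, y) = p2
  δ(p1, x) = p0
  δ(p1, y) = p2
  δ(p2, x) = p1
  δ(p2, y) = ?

From the language and accept set, identify what each state tracks — p0: no suffix match; p1: suffix is yx; p2: one trailing y.
Each missing δ(q, a) is the state matching the new tracked value after reading a.
δ(p0, x) = p0; δ(p2, y) = p2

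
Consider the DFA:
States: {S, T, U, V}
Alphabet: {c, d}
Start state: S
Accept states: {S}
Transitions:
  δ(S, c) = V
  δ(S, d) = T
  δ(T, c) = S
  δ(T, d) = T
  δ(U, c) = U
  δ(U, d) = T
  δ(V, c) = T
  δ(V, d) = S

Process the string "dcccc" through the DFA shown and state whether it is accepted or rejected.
Processing string "dcccc":
  S --d--> T
  T --c--> S
  S --c--> V
  V --c--> T
  T --c--> S
Final state: S
Accept states: {S}
Yes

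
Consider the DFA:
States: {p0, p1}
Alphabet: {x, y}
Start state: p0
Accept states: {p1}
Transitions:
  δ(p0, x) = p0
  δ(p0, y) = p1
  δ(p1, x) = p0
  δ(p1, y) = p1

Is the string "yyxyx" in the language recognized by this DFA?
Processing string "yyxyx":
  p0 --y--> p1
  p1 --y--> p1
  p1 --x--> p0
  p0 --y--> p1
  p1 --x--> p0
Final state: p0
Accept states: {p1}
No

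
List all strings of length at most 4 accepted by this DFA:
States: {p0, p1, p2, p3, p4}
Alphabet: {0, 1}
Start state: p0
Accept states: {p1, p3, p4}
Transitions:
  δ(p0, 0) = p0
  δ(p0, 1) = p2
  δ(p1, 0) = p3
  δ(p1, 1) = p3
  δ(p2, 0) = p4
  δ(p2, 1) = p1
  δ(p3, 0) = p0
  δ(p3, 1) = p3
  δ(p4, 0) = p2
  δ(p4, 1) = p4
10, 11, 010, 011, 101, 110, 111, 0010, 0011, 0101, 0110, 0111, 1000, 1001, 1011, 1101, 1111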